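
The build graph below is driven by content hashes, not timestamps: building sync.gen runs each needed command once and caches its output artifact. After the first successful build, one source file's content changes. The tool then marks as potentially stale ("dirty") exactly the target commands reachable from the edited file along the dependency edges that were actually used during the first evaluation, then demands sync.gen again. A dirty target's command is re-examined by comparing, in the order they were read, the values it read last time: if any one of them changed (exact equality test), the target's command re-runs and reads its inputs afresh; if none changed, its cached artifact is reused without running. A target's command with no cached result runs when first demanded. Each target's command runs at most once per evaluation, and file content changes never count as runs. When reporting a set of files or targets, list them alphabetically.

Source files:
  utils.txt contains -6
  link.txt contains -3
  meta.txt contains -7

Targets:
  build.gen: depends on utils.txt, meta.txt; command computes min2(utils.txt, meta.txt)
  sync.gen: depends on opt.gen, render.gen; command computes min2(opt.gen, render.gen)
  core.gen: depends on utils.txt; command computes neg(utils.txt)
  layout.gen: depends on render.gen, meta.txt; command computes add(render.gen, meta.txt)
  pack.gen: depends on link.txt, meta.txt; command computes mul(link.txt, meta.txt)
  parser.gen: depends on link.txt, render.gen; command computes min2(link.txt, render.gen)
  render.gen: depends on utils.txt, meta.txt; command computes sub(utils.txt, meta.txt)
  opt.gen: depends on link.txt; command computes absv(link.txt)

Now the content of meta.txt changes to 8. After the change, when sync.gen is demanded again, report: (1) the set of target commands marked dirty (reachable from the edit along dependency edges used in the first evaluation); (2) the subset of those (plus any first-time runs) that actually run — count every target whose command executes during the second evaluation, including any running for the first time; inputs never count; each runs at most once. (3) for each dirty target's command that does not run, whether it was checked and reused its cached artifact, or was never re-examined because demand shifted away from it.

Dirty set: render.gen, sync.gen.
Run set: render.gen, sync.gen (2 run).
All dirty target commands ended up running.

Initial pass — values computed on the first demand:
  opt.gen = absv(-3) = 3
  render.gen = sub(-6, -7) = 1
  sync.gen = min2(3, 1) = 1

Second demand — change propagation:
  render.gen: re-runs because meta.txt -7->8; new result -14.
  sync.gen: re-runs because render.gen 1->-14; new result -14.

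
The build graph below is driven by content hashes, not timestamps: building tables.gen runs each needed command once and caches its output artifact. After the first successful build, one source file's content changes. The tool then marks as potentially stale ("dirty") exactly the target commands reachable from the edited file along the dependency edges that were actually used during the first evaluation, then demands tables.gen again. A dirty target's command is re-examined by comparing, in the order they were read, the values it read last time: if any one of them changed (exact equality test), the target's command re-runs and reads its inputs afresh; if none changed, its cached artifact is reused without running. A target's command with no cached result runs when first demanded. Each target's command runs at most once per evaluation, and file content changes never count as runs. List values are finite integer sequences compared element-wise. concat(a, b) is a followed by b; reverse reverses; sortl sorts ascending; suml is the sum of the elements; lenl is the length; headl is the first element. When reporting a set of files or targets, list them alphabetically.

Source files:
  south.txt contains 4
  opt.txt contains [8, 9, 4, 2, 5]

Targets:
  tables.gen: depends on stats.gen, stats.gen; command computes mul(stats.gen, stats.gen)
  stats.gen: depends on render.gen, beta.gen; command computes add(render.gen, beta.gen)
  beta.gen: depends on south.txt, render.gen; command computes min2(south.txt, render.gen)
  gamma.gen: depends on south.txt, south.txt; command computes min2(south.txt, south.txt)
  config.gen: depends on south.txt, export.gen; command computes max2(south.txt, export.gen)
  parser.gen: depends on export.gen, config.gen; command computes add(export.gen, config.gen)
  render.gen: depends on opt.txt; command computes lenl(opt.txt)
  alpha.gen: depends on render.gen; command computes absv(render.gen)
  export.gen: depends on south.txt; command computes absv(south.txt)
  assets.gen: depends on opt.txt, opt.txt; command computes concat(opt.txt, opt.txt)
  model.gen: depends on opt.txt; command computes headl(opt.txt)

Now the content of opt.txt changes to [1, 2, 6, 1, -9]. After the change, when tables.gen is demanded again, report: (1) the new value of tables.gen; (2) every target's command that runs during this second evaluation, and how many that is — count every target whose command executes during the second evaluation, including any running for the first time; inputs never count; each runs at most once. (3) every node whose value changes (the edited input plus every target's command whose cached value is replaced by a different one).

tables.gen now evaluates to 81.
Run set: render.gen (1 run).
Changed values: opt.txt.
The important point: render.gen recomputes to an identical value, and the output ends up unchanged.

Initial pass — values computed on the first demand:
  render.gen = lenl([8, 9, 4, 2, 5]) = 5
  beta.gen = min2(4, 5) = 4
  stats.gen = add(5, 4) = 9
  tables.gen = mul(9, 9) = 81

Second demand — change propagation:
  render.gen: re-runs because opt.txt [8, 9, 4, 2, 5]->[1, 2, 6, 1, -9]; new result 5 (unchanged).
  beta.gen: re-examined; everything it read last time is the same (south.txt unchanged, render.gen unchanged) — cache 4 kept, no run.
  stats.gen: re-examined; everything it read last time is the same (render.gen unchanged, beta.gen unchanged) — cache 9 kept, no run.
  tables.gen: re-examined; everything it read last time is the same (stats.gen unchanged, stats.gen unchanged) — cache 81 kept, no run.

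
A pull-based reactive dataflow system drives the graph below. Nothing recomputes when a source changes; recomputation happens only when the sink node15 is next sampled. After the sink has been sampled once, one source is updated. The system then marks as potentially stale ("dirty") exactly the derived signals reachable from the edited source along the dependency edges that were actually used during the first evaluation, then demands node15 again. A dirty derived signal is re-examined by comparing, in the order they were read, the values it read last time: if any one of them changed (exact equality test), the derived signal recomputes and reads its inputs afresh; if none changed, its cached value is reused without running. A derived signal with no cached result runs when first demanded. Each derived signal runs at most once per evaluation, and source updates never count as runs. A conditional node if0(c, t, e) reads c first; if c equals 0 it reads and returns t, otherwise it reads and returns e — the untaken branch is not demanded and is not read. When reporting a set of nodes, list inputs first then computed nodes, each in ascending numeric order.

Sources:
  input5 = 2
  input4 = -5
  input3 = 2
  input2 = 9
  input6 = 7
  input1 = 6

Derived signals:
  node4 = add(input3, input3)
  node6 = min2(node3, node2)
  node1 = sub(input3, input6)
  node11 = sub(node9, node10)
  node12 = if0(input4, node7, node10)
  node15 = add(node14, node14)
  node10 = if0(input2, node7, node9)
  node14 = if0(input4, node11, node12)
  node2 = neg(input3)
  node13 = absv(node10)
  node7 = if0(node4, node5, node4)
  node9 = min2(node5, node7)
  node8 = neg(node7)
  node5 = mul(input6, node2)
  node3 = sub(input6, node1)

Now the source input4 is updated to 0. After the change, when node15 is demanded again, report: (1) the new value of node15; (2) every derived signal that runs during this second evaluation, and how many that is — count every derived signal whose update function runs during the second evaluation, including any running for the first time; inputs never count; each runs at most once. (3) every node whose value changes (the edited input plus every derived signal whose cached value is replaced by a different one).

First evaluation (everything demanded from the output):
  node2 = neg(2) = -2
  node4 = add(2, 2) = 4
  node5 = mul(7, -2) = -14
  node7 = if0(node4=4 -> else branch node4) = 4
  node9 = min2(-14, 4) = -14
  node10 = if0(input2=9 -> else branch node9) = -14
  node12 = if0(input4=-5 -> else branch node10) = -14
  node14 = if0(input4=-5 -> else branch node12) = -14
  node15 = add(-14, -14) = -28

Propagation after the edit:
  node11: demanded for the first time — runs, produces 0.
  node12: marked dirty but never re-examined — demand shifted away from it.
  node14: runs — input4 -5->0; result 0.
  node15: runs — node14 -14->0; node14 -14->0; result 0.

Key observation: a condition flipped, so demand moved to the other branch — node12 is never re-examined.

New value of node15: 0.
Derived signals that run: node11, node14, node15 — 3 in total.
Values that change: input4, node14, node15.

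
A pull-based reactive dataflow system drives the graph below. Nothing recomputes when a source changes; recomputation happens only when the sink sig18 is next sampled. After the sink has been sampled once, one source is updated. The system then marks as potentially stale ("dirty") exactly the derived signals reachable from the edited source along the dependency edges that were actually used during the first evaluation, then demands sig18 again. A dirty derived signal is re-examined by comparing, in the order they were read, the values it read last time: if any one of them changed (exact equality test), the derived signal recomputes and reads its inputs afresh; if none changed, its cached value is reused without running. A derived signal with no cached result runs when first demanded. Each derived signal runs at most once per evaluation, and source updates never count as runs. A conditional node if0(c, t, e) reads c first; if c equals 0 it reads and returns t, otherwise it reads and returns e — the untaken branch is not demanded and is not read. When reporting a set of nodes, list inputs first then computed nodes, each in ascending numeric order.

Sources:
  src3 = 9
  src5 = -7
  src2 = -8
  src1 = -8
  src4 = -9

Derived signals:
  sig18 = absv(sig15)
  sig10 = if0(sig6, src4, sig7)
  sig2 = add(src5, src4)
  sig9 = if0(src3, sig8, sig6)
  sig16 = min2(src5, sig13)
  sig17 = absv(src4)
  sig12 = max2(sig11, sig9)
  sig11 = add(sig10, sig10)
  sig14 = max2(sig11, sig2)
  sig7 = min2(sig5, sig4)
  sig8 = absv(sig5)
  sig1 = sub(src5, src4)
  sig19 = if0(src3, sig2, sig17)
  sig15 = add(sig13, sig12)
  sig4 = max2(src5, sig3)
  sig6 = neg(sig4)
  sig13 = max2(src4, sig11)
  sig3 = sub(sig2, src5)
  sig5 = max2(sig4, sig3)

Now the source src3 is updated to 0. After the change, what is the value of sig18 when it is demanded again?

First evaluation (everything demanded from the output):
  sig2 = add(-7, -9) = -16
  sig3 = sub(-16, -7) = -9
  sig4 = max2(-7, -9) = -7
  sig5 = max2(-7, -9) = -7
  sig6 = neg(-7) = 7
  sig7 = min2(-7, -7) = -7
  sig9 = if0(src3=9 -> else branch sig6) = 7
  sig10 = if0(sig6=7 -> else branch sig7) = -7
  sig11 = add(-7, -7) = -14
  sig12 = max2(-14, 7) = 7
  sig13 = max2(-9, -14) = -9
  sig15 = add(-9, 7) = -2
  sig18 = absv(-2) = 2

Propagation after the edit:
  sig8: demanded for the first time — runs, produces 7.
  sig9: runs — src3 9->0; result 7 (same value as before).
  sig12: checked — values it read are unchanged (sig11 unchanged, sig9 unchanged); reused cached 7 without running.
  sig15: checked — values it read are unchanged (sig13 unchanged, sig12 unchanged); reused cached -2 without running.
  sig18: checked — values it read are unchanged (sig15 unchanged); reused cached 2 without running.

Key observation: a condition flipped, so demand reaches new nodes — sig8 runs for the first time.

New value of sig18: 2.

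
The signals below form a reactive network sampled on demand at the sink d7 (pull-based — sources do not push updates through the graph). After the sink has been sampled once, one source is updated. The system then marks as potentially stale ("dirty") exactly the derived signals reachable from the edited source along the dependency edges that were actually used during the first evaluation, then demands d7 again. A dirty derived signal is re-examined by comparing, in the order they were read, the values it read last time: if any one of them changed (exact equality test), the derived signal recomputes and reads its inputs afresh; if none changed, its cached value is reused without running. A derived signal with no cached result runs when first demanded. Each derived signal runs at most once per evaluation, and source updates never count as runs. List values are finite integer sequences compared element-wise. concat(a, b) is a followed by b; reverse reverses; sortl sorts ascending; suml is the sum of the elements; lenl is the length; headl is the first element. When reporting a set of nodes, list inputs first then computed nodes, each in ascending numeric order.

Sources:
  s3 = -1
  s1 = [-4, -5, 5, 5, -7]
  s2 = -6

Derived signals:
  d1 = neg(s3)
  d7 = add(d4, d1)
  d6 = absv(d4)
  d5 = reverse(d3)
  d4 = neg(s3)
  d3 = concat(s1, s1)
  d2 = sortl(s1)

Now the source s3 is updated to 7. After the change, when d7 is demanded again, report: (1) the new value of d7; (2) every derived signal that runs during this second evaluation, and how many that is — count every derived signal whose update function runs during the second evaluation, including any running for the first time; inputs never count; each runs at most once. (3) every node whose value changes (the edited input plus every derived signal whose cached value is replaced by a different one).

Initial pass — values computed on the first demand:
  d1 = neg(-1) = 1
  d4 = neg(-1) = 1
  d7 = add(1, 1) = 2

Second demand — change propagation:
  d1: re-runs because s3 -1->7; new result -7.
  d4: re-runs because s3 -1->7; new result -7.
  d7: re-runs because d4 1->-7; d1 1->-7; new result -14.

d7 now evaluates to -14.
Run set: d1, d4, d7 (3 run).
Changed values: s3, d1, d4, d7.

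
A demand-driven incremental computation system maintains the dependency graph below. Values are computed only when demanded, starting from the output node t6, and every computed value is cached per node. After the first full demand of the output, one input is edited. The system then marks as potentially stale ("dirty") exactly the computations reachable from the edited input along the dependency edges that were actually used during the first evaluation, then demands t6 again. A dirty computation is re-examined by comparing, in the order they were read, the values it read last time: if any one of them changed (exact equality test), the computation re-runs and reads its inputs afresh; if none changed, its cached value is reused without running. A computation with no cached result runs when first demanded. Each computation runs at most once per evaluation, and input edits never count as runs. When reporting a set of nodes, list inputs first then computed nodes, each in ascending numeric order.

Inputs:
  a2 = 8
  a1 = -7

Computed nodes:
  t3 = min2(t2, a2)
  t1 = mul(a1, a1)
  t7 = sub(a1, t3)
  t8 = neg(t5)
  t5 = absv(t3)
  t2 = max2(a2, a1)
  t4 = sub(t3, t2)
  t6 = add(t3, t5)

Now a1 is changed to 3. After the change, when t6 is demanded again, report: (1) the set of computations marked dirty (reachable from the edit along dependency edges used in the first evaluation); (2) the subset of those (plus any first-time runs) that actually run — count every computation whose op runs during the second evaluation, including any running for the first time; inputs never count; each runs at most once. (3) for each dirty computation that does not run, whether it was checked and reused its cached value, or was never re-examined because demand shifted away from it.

Marked dirty: t2, t3, t5, t6.
Computations that run: t2 — 1 in total.
Checked but reused from cache: t3, t5, t6.
Key observation: the change is absorbed at t2 — it re-runs but produces the same value, and the output's value is unchanged.

First evaluation (everything demanded from the output):
  t2 = max2(8, -7) = 8
  t3 = min2(8, 8) = 8
  t5 = absv(8) = 8
  t6 = add(8, 8) = 16

Propagation after the edit:
  t2: runs — a1 -7->3; result 8 (same value as before).
  t3: checked — values it read are unchanged (t2 unchanged, a2 unchanged); reused cached 8 without running.
  t5: checked — values it read are unchanged (t3 unchanged); reused cached 8 without running.
  t6: checked — values it read are unchanged (t3 unchanged, t5 unchanged); reused cached 16 without running.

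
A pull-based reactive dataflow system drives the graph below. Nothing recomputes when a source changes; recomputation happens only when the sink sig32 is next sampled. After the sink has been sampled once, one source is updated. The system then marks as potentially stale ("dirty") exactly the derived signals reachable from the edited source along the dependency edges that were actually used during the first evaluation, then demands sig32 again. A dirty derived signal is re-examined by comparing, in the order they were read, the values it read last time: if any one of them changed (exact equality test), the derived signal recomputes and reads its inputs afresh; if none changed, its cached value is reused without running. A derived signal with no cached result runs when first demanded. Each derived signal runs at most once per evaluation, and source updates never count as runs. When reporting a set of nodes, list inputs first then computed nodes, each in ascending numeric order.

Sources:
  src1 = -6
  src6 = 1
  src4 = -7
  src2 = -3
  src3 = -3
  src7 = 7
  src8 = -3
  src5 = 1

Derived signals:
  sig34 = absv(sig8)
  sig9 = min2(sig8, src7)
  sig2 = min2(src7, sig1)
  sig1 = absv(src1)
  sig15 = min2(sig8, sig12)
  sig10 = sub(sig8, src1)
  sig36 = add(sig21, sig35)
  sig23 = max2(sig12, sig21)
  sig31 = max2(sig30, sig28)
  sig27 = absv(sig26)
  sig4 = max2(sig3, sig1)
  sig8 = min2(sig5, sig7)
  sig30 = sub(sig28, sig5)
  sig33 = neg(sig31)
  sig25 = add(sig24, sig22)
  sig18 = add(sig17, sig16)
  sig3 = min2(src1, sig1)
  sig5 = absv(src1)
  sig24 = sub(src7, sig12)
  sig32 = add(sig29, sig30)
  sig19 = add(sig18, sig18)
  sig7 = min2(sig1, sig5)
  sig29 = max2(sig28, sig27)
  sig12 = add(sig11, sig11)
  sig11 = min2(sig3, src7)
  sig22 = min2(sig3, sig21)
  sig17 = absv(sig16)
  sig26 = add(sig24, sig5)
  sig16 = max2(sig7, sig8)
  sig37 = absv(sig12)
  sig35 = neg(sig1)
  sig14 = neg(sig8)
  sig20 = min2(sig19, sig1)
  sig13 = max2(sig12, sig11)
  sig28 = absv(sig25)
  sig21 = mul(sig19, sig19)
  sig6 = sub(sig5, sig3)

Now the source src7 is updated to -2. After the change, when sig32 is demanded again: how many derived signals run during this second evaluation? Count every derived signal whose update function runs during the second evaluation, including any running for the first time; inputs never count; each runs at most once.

First evaluation (everything demanded from the output):
  sig1 = absv(-6) = 6
  sig3 = min2(-6, 6) = -6
  sig5 = absv(-6) = 6
  sig7 = min2(6, 6) = 6
  sig8 = min2(6, 6) = 6
  sig11 = min2(-6, 7) = -6
  sig12 = add(-6, -6) = -12
  sig16 = max2(6, 6) = 6
  sig17 = absv(6) = 6
  sig18 = add(6, 6) = 12
  sig19 = add(12, 12) = 24
  sig21 = mul(24, 24) = 576
  sig22 = min2(-6, 576) = -6
  sig24 = sub(7, -12) = 19
  sig25 = add(19, -6) = 13
  sig26 = add(19, 6) = 25
  sig27 = absv(25) = 25
  sig28 = absv(13) = 13
  sig29 = max2(13, 25) = 25
  sig30 = sub(13, 6) = 7
  sig32 = add(25, 7) = 32

Propagation after the edit:
  sig11: runs — src7 7->-2; result -6 (same value as before).
  sig12: checked — values it read are unchanged (sig11 unchanged, sig11 unchanged); reused cached -12 without running.
  sig24: runs — src7 7->-2; result 10.
  sig25: runs — sig24 19->10; result 4.
  sig26: runs — sig24 19->10; result 16.
  sig27: runs — sig26 25->16; result 16.
  sig28: runs — sig25 13->4; result 4.
  sig29: runs — sig28 13->4; sig27 25->16; result 16.
  sig30: runs — sig28 13->4; result -2.
  sig32: runs — sig29 25->16; sig30 7->-2; result 14.

Key observation: the cutoff stops propagation at sig12 — its inputs' values are unchanged, so it reuses its cache.

Derived signals that run: sig11, sig24, sig25, sig26, sig27, sig28, sig29, sig30, sig32 — 9 in total.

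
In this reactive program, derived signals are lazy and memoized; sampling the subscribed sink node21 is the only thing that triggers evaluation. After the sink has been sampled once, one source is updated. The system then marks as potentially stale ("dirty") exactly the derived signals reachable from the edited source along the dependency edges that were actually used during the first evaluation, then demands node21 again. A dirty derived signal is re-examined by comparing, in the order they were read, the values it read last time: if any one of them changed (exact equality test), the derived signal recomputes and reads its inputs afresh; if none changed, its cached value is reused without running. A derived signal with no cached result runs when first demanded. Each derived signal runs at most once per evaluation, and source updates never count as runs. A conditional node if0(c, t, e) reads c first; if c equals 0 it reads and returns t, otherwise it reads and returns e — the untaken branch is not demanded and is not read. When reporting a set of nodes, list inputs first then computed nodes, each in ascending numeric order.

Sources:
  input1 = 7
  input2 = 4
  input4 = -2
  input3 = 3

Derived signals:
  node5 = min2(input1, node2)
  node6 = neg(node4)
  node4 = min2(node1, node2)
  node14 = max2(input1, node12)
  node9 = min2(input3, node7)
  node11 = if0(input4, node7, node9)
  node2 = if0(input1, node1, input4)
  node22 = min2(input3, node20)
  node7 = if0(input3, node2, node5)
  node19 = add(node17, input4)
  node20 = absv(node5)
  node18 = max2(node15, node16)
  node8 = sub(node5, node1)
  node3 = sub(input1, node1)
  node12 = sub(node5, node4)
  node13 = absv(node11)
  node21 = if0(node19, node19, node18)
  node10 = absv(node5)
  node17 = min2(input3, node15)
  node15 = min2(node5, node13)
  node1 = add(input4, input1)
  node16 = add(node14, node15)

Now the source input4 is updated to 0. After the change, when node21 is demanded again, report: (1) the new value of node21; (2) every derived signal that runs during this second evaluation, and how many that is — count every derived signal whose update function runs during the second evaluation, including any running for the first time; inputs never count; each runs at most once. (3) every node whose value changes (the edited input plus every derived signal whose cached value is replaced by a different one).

Demanding node21 again yields 0.
9 derived signals run: node2, node5, node7, node11, node13, node15, node17, node19, node21.
The nodes whose values change: input4, node2, node5, node7, node11, node13, node15, node17, node19, node21.
Note the branch switch — demand abandons node1, node4, node9, node12, node14, node16, node18, which are never re-examined.

First demand of the output computes:
  node1 = add(-2, 7) = 5
  node2 = if0(input1=7 -> else branch input4) = -2
  node4 = min2(5, -2) = -2
  node5 = min2(7, -2) = -2
  node7 = if0(input3=3 -> else branch node5) = -2
  node9 = min2(3, -2) = -2
  node11 = if0(input4=-2 -> else branch node9) = -2
  node12 = sub(-2, -2) = 0
  node13 = absv(-2) = 2
  node14 = max2(7, 0) = 7
  node15 = min2(-2, 2) = -2
  node16 = add(7, -2) = 5
  node17 = min2(3, -2) = -2
  node18 = max2(-2, 5) = 5
  node19 = add(-2, -2) = -4
  node21 = if0(node19=-4 -> else branch node18) = 5

After the edit, cleaning proceeds:
  node1: stays stale; no demand reaches it after the flip.
  node2: a read changed (input4 -2->0) — executes, giving 0.
  node4: stays stale; no demand reaches it after the flip.
  node5: a read changed (node2 -2->0) — executes, giving 0.
  node7: a read changed (node5 -2->0) — executes, giving 0.
  node9: stays stale; no demand reaches it after the flip.
  node11: a read changed (input4 -2->0) — executes, giving 0.
  node12: stays stale; no demand reaches it after the flip.
  node13: a read changed (node11 -2->0) — executes, giving 0.
  node14: stays stale; no demand reaches it after the flip.
  node15: a read changed (node5 -2->0; node13 2->0) — executes, giving 0.
  node16: stays stale; no demand reaches it after the flip.
  node17: a read changed (node15 -2->0) — executes, giving 0.
  node18: stays stale; no demand reaches it after the flip.
  node19: a read changed (node17 -2->0; input4 -2->0) — executes, giving 0.
  node21: a read changed (node19 -4->0) — executes, giving 0.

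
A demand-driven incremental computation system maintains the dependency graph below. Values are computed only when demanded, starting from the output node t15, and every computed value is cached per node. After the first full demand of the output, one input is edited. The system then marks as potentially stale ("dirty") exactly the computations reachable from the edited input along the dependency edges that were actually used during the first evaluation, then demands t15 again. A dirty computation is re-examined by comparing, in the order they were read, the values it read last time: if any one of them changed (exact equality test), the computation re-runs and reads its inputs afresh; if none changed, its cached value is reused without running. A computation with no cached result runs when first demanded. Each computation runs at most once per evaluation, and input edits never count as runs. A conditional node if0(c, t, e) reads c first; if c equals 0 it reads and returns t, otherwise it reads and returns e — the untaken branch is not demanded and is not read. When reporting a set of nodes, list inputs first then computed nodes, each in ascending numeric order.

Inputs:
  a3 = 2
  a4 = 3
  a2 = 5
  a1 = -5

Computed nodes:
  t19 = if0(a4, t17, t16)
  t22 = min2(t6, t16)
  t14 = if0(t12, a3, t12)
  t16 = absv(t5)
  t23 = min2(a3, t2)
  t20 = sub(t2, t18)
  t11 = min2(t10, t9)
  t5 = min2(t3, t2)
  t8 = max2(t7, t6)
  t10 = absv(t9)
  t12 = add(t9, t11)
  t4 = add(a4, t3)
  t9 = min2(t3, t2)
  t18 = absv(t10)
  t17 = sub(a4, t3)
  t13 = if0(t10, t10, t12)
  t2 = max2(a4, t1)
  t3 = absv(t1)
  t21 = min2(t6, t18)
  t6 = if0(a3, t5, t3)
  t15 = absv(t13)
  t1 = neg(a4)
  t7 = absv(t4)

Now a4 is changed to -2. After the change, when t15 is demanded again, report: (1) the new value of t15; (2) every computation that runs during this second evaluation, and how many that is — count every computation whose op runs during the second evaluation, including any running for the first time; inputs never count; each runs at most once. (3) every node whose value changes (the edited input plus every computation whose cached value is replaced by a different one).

New value of t15: 4.
Computations that run: t1, t2, t3, t9, t10, t11, t12, t13, t15 — 9 in total.
Values that change: a4, t1, t2, t3, t9, t10, t11, t12, t13, t15.

First evaluation (everything demanded from the output):
  t1 = neg(3) = -3
  t2 = max2(3, -3) = 3
  t3 = absv(-3) = 3
  t9 = min2(3, 3) = 3
  t10 = absv(3) = 3
  t11 = min2(3, 3) = 3
  t12 = add(3, 3) = 6
  t13 = if0(t10=3 -> else branch t12) = 6
  t15 = absv(6) = 6

Propagation after the edit:
  t1: runs — a4 3->-2; result 2.
  t2: runs — a4 3->-2; t1 -3->2; result 2.
  t3: runs — t1 -3->2; result 2.
  t9: runs — t3 3->2; t2 3->2; result 2.
  t10: runs — t9 3->2; result 2.
  t11: runs — t10 3->2; t9 3->2; result 2.
  t12: runs — t9 3->2; t11 3->2; result 4.
  t13: runs — t10 3->2; t12 6->4; result 4.
  t15: runs — t13 6->4; result 4.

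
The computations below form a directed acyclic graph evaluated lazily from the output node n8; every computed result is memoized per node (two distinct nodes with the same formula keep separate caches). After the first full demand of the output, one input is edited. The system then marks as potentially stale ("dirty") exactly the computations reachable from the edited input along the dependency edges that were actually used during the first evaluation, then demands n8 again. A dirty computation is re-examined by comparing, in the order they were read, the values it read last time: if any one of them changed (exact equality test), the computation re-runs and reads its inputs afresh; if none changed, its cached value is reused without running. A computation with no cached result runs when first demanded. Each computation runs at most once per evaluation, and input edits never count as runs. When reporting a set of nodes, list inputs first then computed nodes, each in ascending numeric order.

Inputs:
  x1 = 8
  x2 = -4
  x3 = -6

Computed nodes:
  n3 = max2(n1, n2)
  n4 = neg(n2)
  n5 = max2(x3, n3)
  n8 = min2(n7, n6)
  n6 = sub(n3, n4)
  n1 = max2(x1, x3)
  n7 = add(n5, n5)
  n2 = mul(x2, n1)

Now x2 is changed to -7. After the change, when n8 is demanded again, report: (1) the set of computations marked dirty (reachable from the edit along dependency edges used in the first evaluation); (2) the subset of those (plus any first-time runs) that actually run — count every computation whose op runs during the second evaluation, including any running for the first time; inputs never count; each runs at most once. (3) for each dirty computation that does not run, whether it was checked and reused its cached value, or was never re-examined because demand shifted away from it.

First demand of the output computes:
  n1 = max2(8, -6) = 8
  n2 = mul(-4, 8) = -32
  n3 = max2(8, -32) = 8
  n4 = neg(-32) = 32
  n5 = max2(-6, 8) = 8
  n6 = sub(8, 32) = -24
  n7 = add(8, 8) = 16
  n8 = min2(16, -24) = -24

After the edit, cleaning proceeds:
  n2: a read changed (x2 -4->-7) — executes, giving -56.
  n3: a read changed (n2 -32->-56) — executes, giving 8 — identical to its old value.
  n4: a read changed (n2 -32->-56) — executes, giving 56.
  n5: dirty, but its reads are unchanged (x3 unchanged, n3 unchanged); cached 8 stands.
  n6: a read changed (n4 32->56) — executes, giving -48.
  n7: dirty, but its reads are unchanged (n5 unchanged, n5 unchanged); cached 16 stands.
  n8: a read changed (n6 -24->-48) — executes, giving -48.

Note where the cutoff bites: n5 is checked, finds nothing changed, and keeps its cache.

The edit dirties: n2, n3, n4, n5, n6, n7, n8.
5 computations run: n2, n3, n4, n6, n8.
Cache hits after checking: n5, n7.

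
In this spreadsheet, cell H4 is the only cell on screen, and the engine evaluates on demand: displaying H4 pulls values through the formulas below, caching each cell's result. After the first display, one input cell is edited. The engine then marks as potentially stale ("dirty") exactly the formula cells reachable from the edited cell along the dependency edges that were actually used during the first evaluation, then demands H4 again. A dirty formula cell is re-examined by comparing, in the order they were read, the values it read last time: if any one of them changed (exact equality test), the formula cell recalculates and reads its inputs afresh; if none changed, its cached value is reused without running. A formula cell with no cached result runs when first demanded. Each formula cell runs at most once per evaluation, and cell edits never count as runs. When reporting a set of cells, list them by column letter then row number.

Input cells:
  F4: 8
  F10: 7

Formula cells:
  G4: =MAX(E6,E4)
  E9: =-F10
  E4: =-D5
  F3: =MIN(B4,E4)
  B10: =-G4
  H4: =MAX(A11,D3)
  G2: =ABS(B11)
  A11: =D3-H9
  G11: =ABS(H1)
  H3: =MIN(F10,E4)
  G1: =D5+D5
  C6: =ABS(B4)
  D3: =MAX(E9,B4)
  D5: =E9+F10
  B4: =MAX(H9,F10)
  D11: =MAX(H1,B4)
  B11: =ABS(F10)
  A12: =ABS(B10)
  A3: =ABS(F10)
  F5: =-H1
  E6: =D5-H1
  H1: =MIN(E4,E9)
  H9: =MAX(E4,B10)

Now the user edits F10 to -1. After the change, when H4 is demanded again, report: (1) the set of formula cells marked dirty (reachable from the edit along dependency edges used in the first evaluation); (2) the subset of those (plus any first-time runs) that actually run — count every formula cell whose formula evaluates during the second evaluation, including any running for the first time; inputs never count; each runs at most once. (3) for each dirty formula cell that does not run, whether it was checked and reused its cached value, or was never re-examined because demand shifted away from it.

Initial pass — values computed on the first demand:
  E9 = -(7) = -7
  D5 = -7 + 7 = 0
  E4 = -(0) = 0
  H1 = MIN(0, -7) = -7
  E6 = 0 - -7 = 7
  G4 = MAX(7, 0) = 7
  B10 = -(7) = -7
  H9 = MAX(0, -7) = 0
  B4 = MAX(0, 7) = 7
  D3 = MAX(-7, 7) = 7
  A11 = 7 - 0 = 7
  H4 = MAX(7, 7) = 7

Second demand — change propagation:
  E9: re-runs because F10 7->-1; new result 1.
  D5: re-runs because E9 -7->1; F10 7->-1; new result 0 (unchanged).
  E4: re-examined; everything it read last time is the same (D5 unchanged) — cache 0 kept, no run.
  H1: re-runs because E9 -7->1; new result 0.
  E6: re-runs because H1 -7->0; new result 0.
  G4: re-runs because E6 7->0; new result 0.
  B10: re-runs because G4 7->0; new result 0.
  H9: re-runs because B10 -7->0; new result 0 (unchanged).
  B4: re-runs because F10 7->-1; new result 0.
  D3: re-runs because E9 -7->1; B4 7->0; new result 1.
  A11: re-runs because D3 7->1; new result 1.
  H4: re-runs because A11 7->1; D3 7->1; new result 1.

The important point: at E4 every value read last time is unchanged, so the dirty flag clears without a run.

Dirty set: A11, B4, B10, D3, D5, E4, E6, E9, G4, H1, H4, H9.
Run set: A11, B4, B10, D3, D5, E6, E9, G4, H1, H4, H9 (11 run).
Re-examined without running (cache reused): E4.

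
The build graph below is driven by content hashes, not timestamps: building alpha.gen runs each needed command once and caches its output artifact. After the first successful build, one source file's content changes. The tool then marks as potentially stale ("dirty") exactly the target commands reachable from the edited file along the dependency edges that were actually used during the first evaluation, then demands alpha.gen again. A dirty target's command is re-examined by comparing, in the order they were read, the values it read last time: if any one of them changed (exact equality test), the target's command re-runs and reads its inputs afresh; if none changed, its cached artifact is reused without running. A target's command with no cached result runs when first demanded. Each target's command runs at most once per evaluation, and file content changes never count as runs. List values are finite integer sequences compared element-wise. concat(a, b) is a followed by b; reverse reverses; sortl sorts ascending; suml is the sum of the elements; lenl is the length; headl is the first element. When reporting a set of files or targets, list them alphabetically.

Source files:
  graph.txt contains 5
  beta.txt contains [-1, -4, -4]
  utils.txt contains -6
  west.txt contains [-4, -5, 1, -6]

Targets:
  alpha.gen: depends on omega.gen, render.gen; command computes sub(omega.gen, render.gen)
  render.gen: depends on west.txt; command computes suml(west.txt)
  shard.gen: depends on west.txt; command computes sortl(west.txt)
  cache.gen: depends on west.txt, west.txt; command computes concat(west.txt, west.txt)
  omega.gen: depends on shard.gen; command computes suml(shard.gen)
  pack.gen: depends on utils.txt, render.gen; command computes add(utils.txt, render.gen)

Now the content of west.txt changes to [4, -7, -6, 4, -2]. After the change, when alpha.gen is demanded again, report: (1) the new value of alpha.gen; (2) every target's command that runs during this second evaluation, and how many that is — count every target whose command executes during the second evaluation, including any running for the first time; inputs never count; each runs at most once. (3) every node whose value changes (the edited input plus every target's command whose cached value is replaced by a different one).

Initial pass — values computed on the first demand:
  render.gen = suml([-4, -5, 1, -6]) = -14
  shard.gen = sortl([-4, -5, 1, -6]) = [-6, -5, -4, 1]
  omega.gen = suml([-6, -5, -4, 1]) = -14
  alpha.gen = sub(-14, -14) = 0

Second demand — change propagation:
  render.gen: re-runs because west.txt [-4, -5, 1, -6]->[4, -7, -6, 4, -2]; new result -7.
  shard.gen: re-runs because west.txt [-4, -5, 1, -6]->[4, -7, -6, 4, -2]; new result [-7, -6, -2, 4, 4].
  omega.gen: re-runs because shard.gen [-6, -5, -4, 1]->[-7, -6, -2, 4, 4]; new result -7.
  alpha.gen: re-runs because omega.gen -14->-7; render.gen -14->-7; new result 0 (unchanged).

alpha.gen now evaluates to 0.
Run set: alpha.gen, omega.gen, render.gen, shard.gen (4 run).
Changed values: omega.gen, render.gen, shard.gen, west.txt.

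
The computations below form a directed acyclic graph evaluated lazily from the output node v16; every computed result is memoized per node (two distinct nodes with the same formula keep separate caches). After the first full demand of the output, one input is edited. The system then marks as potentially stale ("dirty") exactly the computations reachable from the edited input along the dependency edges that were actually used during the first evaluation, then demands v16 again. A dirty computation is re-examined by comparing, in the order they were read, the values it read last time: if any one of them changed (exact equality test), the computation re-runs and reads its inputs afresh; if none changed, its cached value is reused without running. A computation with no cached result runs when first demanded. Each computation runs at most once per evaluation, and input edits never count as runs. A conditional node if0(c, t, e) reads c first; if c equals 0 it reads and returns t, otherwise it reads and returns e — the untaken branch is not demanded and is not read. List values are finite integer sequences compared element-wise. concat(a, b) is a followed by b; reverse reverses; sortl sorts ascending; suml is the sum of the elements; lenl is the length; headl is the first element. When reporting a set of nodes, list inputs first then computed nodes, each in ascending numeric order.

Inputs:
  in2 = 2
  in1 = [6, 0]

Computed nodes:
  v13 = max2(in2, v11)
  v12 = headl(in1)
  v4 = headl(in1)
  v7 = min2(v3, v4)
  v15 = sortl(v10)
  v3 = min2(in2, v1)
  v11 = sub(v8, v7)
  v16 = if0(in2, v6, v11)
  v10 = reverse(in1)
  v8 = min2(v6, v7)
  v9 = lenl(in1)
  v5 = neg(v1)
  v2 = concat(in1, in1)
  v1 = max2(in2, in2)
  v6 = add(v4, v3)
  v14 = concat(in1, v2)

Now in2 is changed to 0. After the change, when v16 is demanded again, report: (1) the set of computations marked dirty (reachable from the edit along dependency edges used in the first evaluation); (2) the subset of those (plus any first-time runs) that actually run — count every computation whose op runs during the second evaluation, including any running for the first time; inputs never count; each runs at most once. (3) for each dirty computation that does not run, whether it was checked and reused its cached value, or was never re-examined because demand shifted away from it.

The edit dirties: v1, v3, v6, v7, v8, v11, v16.
4 computations run: v1, v3, v6, v16.
Unvisited dirty nodes (no longer demanded): v7, v8, v11.
Note the branch switch — demand abandons v7, v8, v11, which are never re-examined.

First demand of the output computes:
  v1 = max2(2, 2) = 2
  v3 = min2(2, 2) = 2
  v4 = headl([6, 0]) = 6
  v6 = add(6, 2) = 8
  v7 = min2(2, 6) = 2
  v8 = min2(8, 2) = 2
  v11 = sub(2, 2) = 0
  v16 = if0(in2=2 -> else branch v11) = 0

After the edit, cleaning proceeds:
  v1: a read changed (in2 2->0; in2 2->0) — executes, giving 0.
  v3: a read changed (in2 2->0; v1 2->0) — executes, giving 0.
  v6: a read changed (v3 2->0) — executes, giving 6.
  v7: stays stale; no demand reaches it after the flip.
  v8: stays stale; no demand reaches it after the flip.
  v11: stays stale; no demand reaches it after the flip.
  v16: a read changed (in2 2->0) — executes, giving 6.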